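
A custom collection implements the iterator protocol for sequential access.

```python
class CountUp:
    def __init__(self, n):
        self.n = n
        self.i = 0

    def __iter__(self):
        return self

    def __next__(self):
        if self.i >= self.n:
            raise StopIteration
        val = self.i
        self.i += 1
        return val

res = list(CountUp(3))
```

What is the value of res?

Step 1: CountUp(3) creates an iterator counting 0 to 2.
Step 2: list() consumes all values: [0, 1, 2].
Therefore res = [0, 1, 2].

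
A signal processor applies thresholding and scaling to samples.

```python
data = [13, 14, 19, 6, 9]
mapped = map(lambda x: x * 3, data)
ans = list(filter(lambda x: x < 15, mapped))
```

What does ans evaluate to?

Step 1: Map x * 3:
  13 -> 39
  14 -> 42
  19 -> 57
  6 -> 18
  9 -> 27
Step 2: Filter for < 15:
  39: removed
  42: removed
  57: removed
  18: removed
  27: removed
Therefore ans = [].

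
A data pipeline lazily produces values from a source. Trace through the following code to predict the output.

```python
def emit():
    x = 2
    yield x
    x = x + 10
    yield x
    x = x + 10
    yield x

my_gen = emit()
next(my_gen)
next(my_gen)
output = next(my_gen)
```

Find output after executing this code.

Step 1: Trace through generator execution:
  Yield 1: x starts at 2, yield 2
  Yield 2: x = 2 + 10 = 12, yield 12
  Yield 3: x = 12 + 10 = 22, yield 22
Step 2: First next() gets 2, second next() gets the second value, third next() yields 22.
Therefore output = 22.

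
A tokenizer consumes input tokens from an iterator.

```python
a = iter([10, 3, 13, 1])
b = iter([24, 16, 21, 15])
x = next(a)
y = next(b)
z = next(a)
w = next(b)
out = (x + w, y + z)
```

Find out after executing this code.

Step 1: a iterates [10, 3, 13, 1], b iterates [24, 16, 21, 15].
Step 2: x = next(a) = 10, y = next(b) = 24.
Step 3: z = next(a) = 3, w = next(b) = 16.
Step 4: out = (10 + 16, 24 + 3) = (26, 27).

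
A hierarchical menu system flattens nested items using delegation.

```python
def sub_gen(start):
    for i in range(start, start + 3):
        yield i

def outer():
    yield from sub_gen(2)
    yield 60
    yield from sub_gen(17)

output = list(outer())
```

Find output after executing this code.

Step 1: outer() delegates to sub_gen(2):
  yield 2
  yield 3
  yield 4
Step 2: yield 60
Step 3: Delegates to sub_gen(17):
  yield 17
  yield 18
  yield 19
Therefore output = [2, 3, 4, 60, 17, 18, 19].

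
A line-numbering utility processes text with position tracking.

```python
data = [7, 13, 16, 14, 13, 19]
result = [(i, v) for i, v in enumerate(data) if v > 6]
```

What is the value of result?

Step 1: Filter enumerate([7, 13, 16, 14, 13, 19]) keeping v > 6:
  (0, 7): 7 > 6, included
  (1, 13): 13 > 6, included
  (2, 16): 16 > 6, included
  (3, 14): 14 > 6, included
  (4, 13): 13 > 6, included
  (5, 19): 19 > 6, included
Therefore result = [(0, 7), (1, 13), (2, 16), (3, 14), (4, 13), (5, 19)].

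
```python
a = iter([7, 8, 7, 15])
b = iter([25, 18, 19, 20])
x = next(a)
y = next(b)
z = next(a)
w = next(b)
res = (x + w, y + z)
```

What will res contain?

Step 1: a iterates [7, 8, 7, 15], b iterates [25, 18, 19, 20].
Step 2: x = next(a) = 7, y = next(b) = 25.
Step 3: z = next(a) = 8, w = next(b) = 18.
Step 4: res = (7 + 18, 25 + 8) = (25, 33).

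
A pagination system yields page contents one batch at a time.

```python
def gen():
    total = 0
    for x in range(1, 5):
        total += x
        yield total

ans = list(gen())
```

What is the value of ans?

Step 1: Generator accumulates running sum:
  x=1: total = 1, yield 1
  x=2: total = 3, yield 3
  x=3: total = 6, yield 6
  x=4: total = 10, yield 10
Therefore ans = [1, 3, 6, 10].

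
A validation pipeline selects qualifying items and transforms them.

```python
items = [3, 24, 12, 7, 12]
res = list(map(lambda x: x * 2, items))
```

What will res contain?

Step 1: Apply lambda x: x * 2 to each element:
  3 -> 6
  24 -> 48
  12 -> 24
  7 -> 14
  12 -> 24
Therefore res = [6, 48, 24, 14, 24].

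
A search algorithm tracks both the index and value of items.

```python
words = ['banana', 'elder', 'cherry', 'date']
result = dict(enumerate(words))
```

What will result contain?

Step 1: enumerate pairs indices with words:
  0 -> 'banana'
  1 -> 'elder'
  2 -> 'cherry'
  3 -> 'date'
Therefore result = {0: 'banana', 1: 'elder', 2: 'cherry', 3: 'date'}.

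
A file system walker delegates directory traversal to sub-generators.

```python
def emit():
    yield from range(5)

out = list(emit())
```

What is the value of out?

Step 1: yield from delegates to the iterable, yielding each element.
Step 2: Collected values: [0, 1, 2, 3, 4].
Therefore out = [0, 1, 2, 3, 4].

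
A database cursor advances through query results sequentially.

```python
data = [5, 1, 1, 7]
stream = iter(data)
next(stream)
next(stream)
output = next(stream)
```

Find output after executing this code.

Step 1: Create iterator over [5, 1, 1, 7].
Step 2: next() consumes 5.
Step 3: next() consumes 1.
Step 4: next() returns 1.
Therefore output = 1.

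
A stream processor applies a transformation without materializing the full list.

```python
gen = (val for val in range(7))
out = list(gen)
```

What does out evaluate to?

Step 1: Generator expression iterates range(7): [0, 1, 2, 3, 4, 5, 6].
Step 2: list() collects all values.
Therefore out = [0, 1, 2, 3, 4, 5, 6].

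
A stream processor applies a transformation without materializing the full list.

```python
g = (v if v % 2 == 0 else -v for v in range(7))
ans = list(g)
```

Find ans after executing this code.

Step 1: For each v in range(7), yield v if even, else -v:
  v=0: even, yield 0
  v=1: odd, yield -1
  v=2: even, yield 2
  v=3: odd, yield -3
  v=4: even, yield 4
  v=5: odd, yield -5
  v=6: even, yield 6
Therefore ans = [0, -1, 2, -3, 4, -5, 6].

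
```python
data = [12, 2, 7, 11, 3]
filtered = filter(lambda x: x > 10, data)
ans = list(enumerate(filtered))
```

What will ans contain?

Step 1: Filter [12, 2, 7, 11, 3] for > 10: [12, 11].
Step 2: enumerate re-indexes from 0: [(0, 12), (1, 11)].
Therefore ans = [(0, 12), (1, 11)].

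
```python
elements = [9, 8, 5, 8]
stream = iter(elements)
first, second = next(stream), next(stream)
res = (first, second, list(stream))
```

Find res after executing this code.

Step 1: Create iterator over [9, 8, 5, 8].
Step 2: first = 9, second = 8.
Step 3: Remaining elements: [5, 8].
Therefore res = (9, 8, [5, 8]).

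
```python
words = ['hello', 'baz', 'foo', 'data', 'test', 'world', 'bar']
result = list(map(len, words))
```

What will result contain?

Step 1: Map len() to each word:
  'hello' -> 5
  'baz' -> 3
  'foo' -> 3
  'data' -> 4
  'test' -> 4
  'world' -> 5
  'bar' -> 3
Therefore result = [5, 3, 3, 4, 4, 5, 3].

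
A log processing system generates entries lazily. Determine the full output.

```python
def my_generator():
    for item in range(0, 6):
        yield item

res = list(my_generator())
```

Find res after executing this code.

Step 1: The generator yields each value from range(0, 6).
Step 2: list() consumes all yields: [0, 1, 2, 3, 4, 5].
Therefore res = [0, 1, 2, 3, 4, 5].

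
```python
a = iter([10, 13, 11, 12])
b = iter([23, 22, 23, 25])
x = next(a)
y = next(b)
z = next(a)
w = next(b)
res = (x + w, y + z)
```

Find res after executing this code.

Step 1: a iterates [10, 13, 11, 12], b iterates [23, 22, 23, 25].
Step 2: x = next(a) = 10, y = next(b) = 23.
Step 3: z = next(a) = 13, w = next(b) = 22.
Step 4: res = (10 + 22, 23 + 13) = (32, 36).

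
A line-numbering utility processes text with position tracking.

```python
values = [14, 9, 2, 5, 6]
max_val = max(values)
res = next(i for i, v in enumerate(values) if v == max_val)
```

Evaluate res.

Step 1: max([14, 9, 2, 5, 6]) = 14.
Step 2: Find first index where value == 14:
  Index 0: 14 == 14, found!
Therefore res = 0.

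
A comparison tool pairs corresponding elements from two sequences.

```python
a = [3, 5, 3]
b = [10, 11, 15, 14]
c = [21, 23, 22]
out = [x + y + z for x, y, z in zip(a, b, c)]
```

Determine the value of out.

Step 1: zip three lists (truncates to shortest, len=3):
  3 + 10 + 21 = 34
  5 + 11 + 23 = 39
  3 + 15 + 22 = 40
Therefore out = [34, 39, 40].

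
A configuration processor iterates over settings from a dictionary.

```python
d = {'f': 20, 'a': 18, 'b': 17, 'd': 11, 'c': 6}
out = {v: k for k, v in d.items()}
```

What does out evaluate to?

Step 1: Invert dict (swap keys and values):
  'f': 20 -> 20: 'f'
  'a': 18 -> 18: 'a'
  'b': 17 -> 17: 'b'
  'd': 11 -> 11: 'd'
  'c': 6 -> 6: 'c'
Therefore out = {20: 'f', 18: 'a', 17: 'b', 11: 'd', 6: 'c'}.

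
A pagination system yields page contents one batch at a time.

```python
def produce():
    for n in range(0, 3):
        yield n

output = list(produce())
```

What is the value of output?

Step 1: The generator yields each value from range(0, 3).
Step 2: list() consumes all yields: [0, 1, 2].
Therefore output = [0, 1, 2].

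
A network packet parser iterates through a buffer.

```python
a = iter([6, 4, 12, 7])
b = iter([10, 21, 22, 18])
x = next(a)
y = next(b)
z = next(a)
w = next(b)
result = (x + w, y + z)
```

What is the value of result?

Step 1: a iterates [6, 4, 12, 7], b iterates [10, 21, 22, 18].
Step 2: x = next(a) = 6, y = next(b) = 10.
Step 3: z = next(a) = 4, w = next(b) = 21.
Step 4: result = (6 + 21, 10 + 4) = (27, 14).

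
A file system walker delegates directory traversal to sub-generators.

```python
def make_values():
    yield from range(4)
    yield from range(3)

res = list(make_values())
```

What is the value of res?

Step 1: Trace yields in order:
  yield 0
  yield 1
  yield 2
  yield 3
  yield 0
  yield 1
  yield 2
Therefore res = [0, 1, 2, 3, 0, 1, 2].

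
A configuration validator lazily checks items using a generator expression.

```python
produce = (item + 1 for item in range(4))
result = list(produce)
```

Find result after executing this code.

Step 1: For each item in range(4), compute item+1:
  item=0: 0+1 = 1
  item=1: 1+1 = 2
  item=2: 2+1 = 3
  item=3: 3+1 = 4
Therefore result = [1, 2, 3, 4].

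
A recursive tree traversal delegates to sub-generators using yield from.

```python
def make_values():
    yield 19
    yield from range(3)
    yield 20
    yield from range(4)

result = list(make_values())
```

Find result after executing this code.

Step 1: Trace yields in order:
  yield 19
  yield 0
  yield 1
  yield 2
  yield 20
  yield 0
  yield 1
  yield 2
  yield 3
Therefore result = [19, 0, 1, 2, 20, 0, 1, 2, 3].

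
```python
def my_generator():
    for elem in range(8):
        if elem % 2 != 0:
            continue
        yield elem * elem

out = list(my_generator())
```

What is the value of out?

Step 1: Only yield elem**2 when elem is divisible by 2:
  elem=0: 0 % 2 == 0, yield 0**2 = 0
  elem=2: 2 % 2 == 0, yield 2**2 = 4
  elem=4: 4 % 2 == 0, yield 4**2 = 16
  elem=6: 6 % 2 == 0, yield 6**2 = 36
Therefore out = [0, 4, 16, 36].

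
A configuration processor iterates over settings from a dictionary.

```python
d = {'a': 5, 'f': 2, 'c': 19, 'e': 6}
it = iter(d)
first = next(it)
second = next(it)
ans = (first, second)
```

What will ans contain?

Step 1: iter(d) iterates over keys: ['a', 'f', 'c', 'e'].
Step 2: first = next(it) = 'a', second = next(it) = 'f'.
Therefore ans = ('a', 'f').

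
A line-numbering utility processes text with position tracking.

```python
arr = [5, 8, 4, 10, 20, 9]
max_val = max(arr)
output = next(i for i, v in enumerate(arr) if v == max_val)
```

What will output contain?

Step 1: max([5, 8, 4, 10, 20, 9]) = 20.
Step 2: Find first index where value == 20:
  Index 0: 5 != 20
  Index 1: 8 != 20
  Index 2: 4 != 20
  Index 3: 10 != 20
  Index 4: 20 == 20, found!
Therefore output = 4.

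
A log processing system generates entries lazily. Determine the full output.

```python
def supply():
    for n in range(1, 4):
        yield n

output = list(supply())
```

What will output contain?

Step 1: The generator yields each value from range(1, 4).
Step 2: list() consumes all yields: [1, 2, 3].
Therefore output = [1, 2, 3].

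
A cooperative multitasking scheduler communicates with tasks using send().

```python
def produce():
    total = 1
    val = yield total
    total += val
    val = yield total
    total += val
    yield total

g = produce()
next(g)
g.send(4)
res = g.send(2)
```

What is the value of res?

Step 1: next() -> yield total=1.
Step 2: send(4) -> val=4, total = 1+4 = 5, yield 5.
Step 3: send(2) -> val=2, total = 5+2 = 7, yield 7.
Therefore res = 7.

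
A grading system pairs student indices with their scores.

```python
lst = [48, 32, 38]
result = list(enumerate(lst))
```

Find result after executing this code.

Step 1: enumerate pairs each element with its index:
  (0, 48)
  (1, 32)
  (2, 38)
Therefore result = [(0, 48), (1, 32), (2, 38)].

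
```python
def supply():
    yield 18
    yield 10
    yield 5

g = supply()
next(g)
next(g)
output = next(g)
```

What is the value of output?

Step 1: supply() creates a generator.
Step 2: next(g) yields 18 (consumed and discarded).
Step 3: next(g) yields 10 (consumed and discarded).
Step 4: next(g) yields 5, assigned to output.
Therefore output = 5.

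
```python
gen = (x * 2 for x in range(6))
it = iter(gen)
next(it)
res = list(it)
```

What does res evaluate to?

Step 1: Generator produces [0, 2, 4, 6, 8, 10].
Step 2: next(it) consumes first element (0).
Step 3: list(it) collects remaining: [2, 4, 6, 8, 10].
Therefore res = [2, 4, 6, 8, 10].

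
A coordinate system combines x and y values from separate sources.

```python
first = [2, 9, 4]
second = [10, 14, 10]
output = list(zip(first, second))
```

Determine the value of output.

Step 1: zip pairs elements at same index:
  Index 0: (2, 10)
  Index 1: (9, 14)
  Index 2: (4, 10)
Therefore output = [(2, 10), (9, 14), (4, 10)].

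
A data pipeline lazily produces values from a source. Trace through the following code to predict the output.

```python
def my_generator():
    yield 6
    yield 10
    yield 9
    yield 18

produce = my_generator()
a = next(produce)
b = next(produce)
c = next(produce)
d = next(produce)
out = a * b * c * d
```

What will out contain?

Step 1: Create generator and consume all values:
  a = next(produce) = 6
  b = next(produce) = 10
  c = next(produce) = 9
  d = next(produce) = 18
Step 2: out = 6 * 10 * 9 * 18 = 9720.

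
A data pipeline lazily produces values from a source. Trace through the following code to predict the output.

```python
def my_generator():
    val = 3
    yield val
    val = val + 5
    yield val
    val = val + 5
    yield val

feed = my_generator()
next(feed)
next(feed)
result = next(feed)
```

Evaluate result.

Step 1: Trace through generator execution:
  Yield 1: val starts at 3, yield 3
  Yield 2: val = 3 + 5 = 8, yield 8
  Yield 3: val = 8 + 5 = 13, yield 13
Step 2: First next() gets 3, second next() gets the second value, third next() yields 13.
Therefore result = 13.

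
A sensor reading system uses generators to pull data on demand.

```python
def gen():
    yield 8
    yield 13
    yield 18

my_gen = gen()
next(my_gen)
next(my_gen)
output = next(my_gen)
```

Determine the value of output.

Step 1: gen() creates a generator.
Step 2: next(my_gen) yields 8 (consumed and discarded).
Step 3: next(my_gen) yields 13 (consumed and discarded).
Step 4: next(my_gen) yields 18, assigned to output.
Therefore output = 18.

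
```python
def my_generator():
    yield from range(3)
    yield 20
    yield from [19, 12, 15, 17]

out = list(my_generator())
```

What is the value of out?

Step 1: Trace yields in order:
  yield 0
  yield 1
  yield 2
  yield 20
  yield 19
  yield 12
  yield 15
  yield 17
Therefore out = [0, 1, 2, 20, 19, 12, 15, 17].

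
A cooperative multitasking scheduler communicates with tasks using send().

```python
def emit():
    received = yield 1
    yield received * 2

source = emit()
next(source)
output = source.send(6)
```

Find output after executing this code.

Step 1: next(source) advances to first yield, producing 1.
Step 2: send(6) resumes, received = 6.
Step 3: yield received * 2 = 6 * 2 = 12.
Therefore output = 12.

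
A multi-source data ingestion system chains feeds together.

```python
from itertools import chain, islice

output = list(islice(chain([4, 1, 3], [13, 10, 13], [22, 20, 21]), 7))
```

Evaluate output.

Step 1: chain([4, 1, 3], [13, 10, 13], [22, 20, 21]) = [4, 1, 3, 13, 10, 13, 22, 20, 21].
Step 2: islice takes first 7 elements: [4, 1, 3, 13, 10, 13, 22].
Therefore output = [4, 1, 3, 13, 10, 13, 22].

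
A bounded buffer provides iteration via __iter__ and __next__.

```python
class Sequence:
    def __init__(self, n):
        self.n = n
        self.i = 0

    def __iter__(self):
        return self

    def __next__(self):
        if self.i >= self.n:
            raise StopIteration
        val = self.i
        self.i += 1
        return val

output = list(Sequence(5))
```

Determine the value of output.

Step 1: Sequence(5) creates an iterator counting 0 to 4.
Step 2: list() consumes all values: [0, 1, 2, 3, 4].
Therefore output = [0, 1, 2, 3, 4].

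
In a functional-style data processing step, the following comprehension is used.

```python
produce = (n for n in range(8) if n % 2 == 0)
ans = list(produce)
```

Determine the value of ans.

Step 1: Filter range(8) keeping only even values:
  n=0: even, included
  n=1: odd, excluded
  n=2: even, included
  n=3: odd, excluded
  n=4: even, included
  n=5: odd, excluded
  n=6: even, included
  n=7: odd, excluded
Therefore ans = [0, 2, 4, 6].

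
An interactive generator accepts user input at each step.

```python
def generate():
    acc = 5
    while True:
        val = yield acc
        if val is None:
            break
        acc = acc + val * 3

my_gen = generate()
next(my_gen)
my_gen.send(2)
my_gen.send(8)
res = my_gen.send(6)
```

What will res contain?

Step 1: next() -> yield acc=5.
Step 2: send(2) -> val=2, acc = 5 + 2*3 = 11, yield 11.
Step 3: send(8) -> val=8, acc = 11 + 8*3 = 35, yield 35.
Step 4: send(6) -> val=6, acc = 35 + 6*3 = 53, yield 53.
Therefore res = 53.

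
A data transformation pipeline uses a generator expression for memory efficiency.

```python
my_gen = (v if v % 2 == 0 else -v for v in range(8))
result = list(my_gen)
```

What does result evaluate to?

Step 1: For each v in range(8), yield v if even, else -v:
  v=0: even, yield 0
  v=1: odd, yield -1
  v=2: even, yield 2
  v=3: odd, yield -3
  v=4: even, yield 4
  v=5: odd, yield -5
  v=6: even, yield 6
  v=7: odd, yield -7
Therefore result = [0, -1, 2, -3, 4, -5, 6, -7].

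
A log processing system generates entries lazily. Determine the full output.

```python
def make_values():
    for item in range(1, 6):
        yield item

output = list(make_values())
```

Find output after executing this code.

Step 1: The generator yields each value from range(1, 6).
Step 2: list() consumes all yields: [1, 2, 3, 4, 5].
Therefore output = [1, 2, 3, 4, 5].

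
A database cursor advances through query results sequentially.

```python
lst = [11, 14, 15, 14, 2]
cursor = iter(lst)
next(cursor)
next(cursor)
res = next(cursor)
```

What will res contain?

Step 1: Create iterator over [11, 14, 15, 14, 2].
Step 2: next() consumes 11.
Step 3: next() consumes 14.
Step 4: next() returns 15.
Therefore res = 15.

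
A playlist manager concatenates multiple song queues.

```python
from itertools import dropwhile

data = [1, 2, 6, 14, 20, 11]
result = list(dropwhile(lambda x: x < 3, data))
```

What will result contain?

Step 1: dropwhile drops elements while < 3:
  1 < 3: dropped
  2 < 3: dropped
  6: kept (dropping stopped)
Step 2: Remaining elements kept regardless of condition.
Therefore result = [6, 14, 20, 11].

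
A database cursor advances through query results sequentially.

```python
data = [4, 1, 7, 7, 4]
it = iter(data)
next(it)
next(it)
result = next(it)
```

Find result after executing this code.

Step 1: Create iterator over [4, 1, 7, 7, 4].
Step 2: next() consumes 4.
Step 3: next() consumes 1.
Step 4: next() returns 7.
Therefore result = 7.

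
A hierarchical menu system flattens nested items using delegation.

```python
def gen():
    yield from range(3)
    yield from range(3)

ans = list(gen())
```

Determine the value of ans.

Step 1: Trace yields in order:
  yield 0
  yield 1
  yield 2
  yield 0
  yield 1
  yield 2
Therefore ans = [0, 1, 2, 0, 1, 2].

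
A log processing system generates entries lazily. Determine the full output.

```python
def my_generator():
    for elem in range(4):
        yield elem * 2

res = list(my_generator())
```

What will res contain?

Step 1: For each elem in range(4), yield elem * 2:
  elem=0: yield 0 * 2 = 0
  elem=1: yield 1 * 2 = 2
  elem=2: yield 2 * 2 = 4
  elem=3: yield 3 * 2 = 6
Therefore res = [0, 2, 4, 6].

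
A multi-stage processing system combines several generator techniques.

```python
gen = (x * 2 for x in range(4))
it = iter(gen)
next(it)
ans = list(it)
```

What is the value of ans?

Step 1: Generator produces [0, 2, 4, 6].
Step 2: next(it) consumes first element (0).
Step 3: list(it) collects remaining: [2, 4, 6].
Therefore ans = [2, 4, 6].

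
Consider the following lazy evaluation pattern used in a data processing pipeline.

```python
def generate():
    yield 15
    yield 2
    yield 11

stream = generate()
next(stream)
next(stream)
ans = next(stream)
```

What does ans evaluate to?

Step 1: generate() creates a generator.
Step 2: next(stream) yields 15 (consumed and discarded).
Step 3: next(stream) yields 2 (consumed and discarded).
Step 4: next(stream) yields 11, assigned to ans.
Therefore ans = 11.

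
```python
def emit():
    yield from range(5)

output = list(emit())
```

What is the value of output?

Step 1: yield from delegates to the iterable, yielding each element.
Step 2: Collected values: [0, 1, 2, 3, 4].
Therefore output = [0, 1, 2, 3, 4].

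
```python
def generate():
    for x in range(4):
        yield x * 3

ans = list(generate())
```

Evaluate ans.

Step 1: For each x in range(4), yield x * 3:
  x=0: yield 0 * 3 = 0
  x=1: yield 1 * 3 = 3
  x=2: yield 2 * 3 = 6
  x=3: yield 3 * 3 = 9
Therefore ans = [0, 3, 6, 9].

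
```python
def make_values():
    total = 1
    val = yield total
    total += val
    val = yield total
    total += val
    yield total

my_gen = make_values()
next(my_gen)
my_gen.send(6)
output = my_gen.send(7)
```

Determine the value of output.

Step 1: next() -> yield total=1.
Step 2: send(6) -> val=6, total = 1+6 = 7, yield 7.
Step 3: send(7) -> val=7, total = 7+7 = 14, yield 14.
Therefore output = 14.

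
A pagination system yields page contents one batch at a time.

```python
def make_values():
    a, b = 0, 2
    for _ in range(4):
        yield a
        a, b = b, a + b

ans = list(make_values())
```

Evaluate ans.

Step 1: Fibonacci-like sequence starting with a=0, b=2:
  Iteration 1: yield a=0, then a,b = 2,2
  Iteration 2: yield a=2, then a,b = 2,4
  Iteration 3: yield a=2, then a,b = 4,6
  Iteration 4: yield a=4, then a,b = 6,10
Therefore ans = [0, 2, 2, 4].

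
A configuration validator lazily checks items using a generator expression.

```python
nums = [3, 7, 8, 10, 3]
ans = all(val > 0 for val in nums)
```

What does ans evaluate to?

Step 1: Check val > 0 for each element in [3, 7, 8, 10, 3]:
  3 > 0: True
  7 > 0: True
  8 > 0: True
  10 > 0: True
  3 > 0: True
Step 2: all() returns True.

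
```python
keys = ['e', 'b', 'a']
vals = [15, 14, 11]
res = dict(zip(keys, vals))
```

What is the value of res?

Step 1: zip pairs keys with values:
  'e' -> 15
  'b' -> 14
  'a' -> 11
Therefore res = {'e': 15, 'b': 14, 'a': 11}.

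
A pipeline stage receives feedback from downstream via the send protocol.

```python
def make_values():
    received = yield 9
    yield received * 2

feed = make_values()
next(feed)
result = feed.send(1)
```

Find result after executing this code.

Step 1: next(feed) advances to first yield, producing 9.
Step 2: send(1) resumes, received = 1.
Step 3: yield received * 2 = 1 * 2 = 2.
Therefore result = 2.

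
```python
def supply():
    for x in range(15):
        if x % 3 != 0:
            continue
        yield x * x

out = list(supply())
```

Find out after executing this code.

Step 1: Only yield x**2 when x is divisible by 3:
  x=0: 0 % 3 == 0, yield 0**2 = 0
  x=3: 3 % 3 == 0, yield 3**2 = 9
  x=6: 6 % 3 == 0, yield 6**2 = 36
  x=9: 9 % 3 == 0, yield 9**2 = 81
  x=12: 12 % 3 == 0, yield 12**2 = 144
Therefore out = [0, 9, 36, 81, 144].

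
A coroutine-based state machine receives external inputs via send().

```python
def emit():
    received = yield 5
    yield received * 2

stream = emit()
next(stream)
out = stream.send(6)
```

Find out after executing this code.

Step 1: next(stream) advances to first yield, producing 5.
Step 2: send(6) resumes, received = 6.
Step 3: yield received * 2 = 6 * 2 = 12.
Therefore out = 12.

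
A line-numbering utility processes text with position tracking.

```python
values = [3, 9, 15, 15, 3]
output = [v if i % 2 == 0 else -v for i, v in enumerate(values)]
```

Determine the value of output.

Step 1: For each (i, v), keep v if i is even, negate if odd:
  i=0 (even): keep 3
  i=1 (odd): negate to -9
  i=2 (even): keep 15
  i=3 (odd): negate to -15
  i=4 (even): keep 3
Therefore output = [3, -9, 15, -15, 3].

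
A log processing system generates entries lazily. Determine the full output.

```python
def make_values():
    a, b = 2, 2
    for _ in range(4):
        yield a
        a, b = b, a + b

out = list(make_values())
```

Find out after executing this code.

Step 1: Fibonacci-like sequence starting with a=2, b=2:
  Iteration 1: yield a=2, then a,b = 2,4
  Iteration 2: yield a=2, then a,b = 4,6
  Iteration 3: yield a=4, then a,b = 6,10
  Iteration 4: yield a=6, then a,b = 10,16
Therefore out = [2, 2, 4, 6].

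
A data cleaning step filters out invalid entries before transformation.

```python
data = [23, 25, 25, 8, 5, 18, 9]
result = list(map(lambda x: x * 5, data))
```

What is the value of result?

Step 1: Apply lambda x: x * 5 to each element:
  23 -> 115
  25 -> 125
  25 -> 125
  8 -> 40
  5 -> 25
  18 -> 90
  9 -> 45
Therefore result = [115, 125, 125, 40, 25, 90, 45].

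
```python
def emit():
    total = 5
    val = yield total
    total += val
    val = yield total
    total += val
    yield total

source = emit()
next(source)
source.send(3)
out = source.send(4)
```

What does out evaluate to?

Step 1: next() -> yield total=5.
Step 2: send(3) -> val=3, total = 5+3 = 8, yield 8.
Step 3: send(4) -> val=4, total = 8+4 = 12, yield 12.
Therefore out = 12.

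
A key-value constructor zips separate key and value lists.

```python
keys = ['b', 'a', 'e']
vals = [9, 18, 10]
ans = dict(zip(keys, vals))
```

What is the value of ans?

Step 1: zip pairs keys with values:
  'b' -> 9
  'a' -> 18
  'e' -> 10
Therefore ans = {'b': 9, 'a': 18, 'e': 10}.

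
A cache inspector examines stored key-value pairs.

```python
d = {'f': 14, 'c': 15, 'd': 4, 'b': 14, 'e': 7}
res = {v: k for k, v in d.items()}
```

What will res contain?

Step 1: Invert dict (swap keys and values):
  'f': 14 -> 14: 'f'
  'c': 15 -> 15: 'c'
  'd': 4 -> 4: 'd'
  'b': 14 -> 14: 'b'
  'e': 7 -> 7: 'e'
Therefore res = {14: 'b', 15: 'c', 4: 'd', 7: 'e'}.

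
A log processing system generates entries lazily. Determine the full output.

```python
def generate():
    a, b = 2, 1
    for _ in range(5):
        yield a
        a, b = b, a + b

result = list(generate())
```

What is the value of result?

Step 1: Fibonacci-like sequence starting with a=2, b=1:
  Iteration 1: yield a=2, then a,b = 1,3
  Iteration 2: yield a=1, then a,b = 3,4
  Iteration 3: yield a=3, then a,b = 4,7
  Iteration 4: yield a=4, then a,b = 7,11
  Iteration 5: yield a=7, then a,b = 11,18
Therefore result = [2, 1, 3, 4, 7].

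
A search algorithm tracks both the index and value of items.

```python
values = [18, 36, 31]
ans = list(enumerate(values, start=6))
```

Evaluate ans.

Step 1: enumerate with start=6:
  (6, 18)
  (7, 36)
  (8, 31)
Therefore ans = [(6, 18), (7, 36), (8, 31)].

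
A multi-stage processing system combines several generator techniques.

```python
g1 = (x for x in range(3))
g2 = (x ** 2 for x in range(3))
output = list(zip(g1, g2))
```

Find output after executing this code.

Step 1: g1 produces [0, 1, 2].
Step 2: g2 produces [0, 1, 4].
Step 3: zip pairs them: [(0, 0), (1, 1), (2, 4)].
Therefore output = [(0, 0), (1, 1), (2, 4)].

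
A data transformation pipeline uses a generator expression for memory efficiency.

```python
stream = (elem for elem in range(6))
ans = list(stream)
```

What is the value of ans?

Step 1: Generator expression iterates range(6): [0, 1, 2, 3, 4, 5].
Step 2: list() collects all values.
Therefore ans = [0, 1, 2, 3, 4, 5].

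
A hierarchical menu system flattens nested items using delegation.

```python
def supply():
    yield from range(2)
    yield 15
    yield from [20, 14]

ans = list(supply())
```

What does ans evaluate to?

Step 1: Trace yields in order:
  yield 0
  yield 1
  yield 15
  yield 20
  yield 14
Therefore ans = [0, 1, 15, 20, 14].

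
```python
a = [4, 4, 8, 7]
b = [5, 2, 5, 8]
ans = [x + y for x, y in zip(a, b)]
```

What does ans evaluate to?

Step 1: Add corresponding elements:
  4 + 5 = 9
  4 + 2 = 6
  8 + 5 = 13
  7 + 8 = 15
Therefore ans = [9, 6, 13, 15].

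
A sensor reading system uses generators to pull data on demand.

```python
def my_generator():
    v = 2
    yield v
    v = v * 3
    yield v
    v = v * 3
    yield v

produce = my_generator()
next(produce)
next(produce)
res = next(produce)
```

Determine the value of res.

Step 1: Trace through generator execution:
  Yield 1: v starts at 2, yield 2
  Yield 2: v = 2 * 3 = 6, yield 6
  Yield 3: v = 6 * 3 = 18, yield 18
Step 2: First next() gets 2, second next() gets the second value, third next() yields 18.
Therefore res = 18.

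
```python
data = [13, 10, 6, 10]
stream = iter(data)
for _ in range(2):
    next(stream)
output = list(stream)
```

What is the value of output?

Step 1: Create iterator over [13, 10, 6, 10].
Step 2: Advance 2 positions (consuming [13, 10]).
Step 3: list() collects remaining elements: [6, 10].
Therefore output = [6, 10].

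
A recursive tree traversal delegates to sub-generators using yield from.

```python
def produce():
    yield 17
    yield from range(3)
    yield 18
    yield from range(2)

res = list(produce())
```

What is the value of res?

Step 1: Trace yields in order:
  yield 17
  yield 0
  yield 1
  yield 2
  yield 18
  yield 0
  yield 1
Therefore res = [17, 0, 1, 2, 18, 0, 1].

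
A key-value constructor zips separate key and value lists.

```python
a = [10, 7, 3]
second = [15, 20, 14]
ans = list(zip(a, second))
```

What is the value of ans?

Step 1: zip pairs elements at same index:
  Index 0: (10, 15)
  Index 1: (7, 20)
  Index 2: (3, 14)
Therefore ans = [(10, 15), (7, 20), (3, 14)].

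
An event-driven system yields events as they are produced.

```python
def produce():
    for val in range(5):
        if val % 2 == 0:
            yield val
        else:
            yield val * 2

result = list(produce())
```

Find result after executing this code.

Step 1: For each val in range(5), yield val if even, else val*2:
  val=0 (even): yield 0
  val=1 (odd): yield 1*2 = 2
  val=2 (even): yield 2
  val=3 (odd): yield 3*2 = 6
  val=4 (even): yield 4
Therefore result = [0, 2, 2, 6, 4].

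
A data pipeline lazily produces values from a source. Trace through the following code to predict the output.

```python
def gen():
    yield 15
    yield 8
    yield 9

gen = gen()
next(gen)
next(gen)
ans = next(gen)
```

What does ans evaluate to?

Step 1: gen() creates a generator.
Step 2: next(gen) yields 15 (consumed and discarded).
Step 3: next(gen) yields 8 (consumed and discarded).
Step 4: next(gen) yields 9, assigned to ans.
Therefore ans = 9.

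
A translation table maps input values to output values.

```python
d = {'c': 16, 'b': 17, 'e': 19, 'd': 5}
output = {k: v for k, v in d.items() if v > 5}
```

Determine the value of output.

Step 1: Filter items where value > 5:
  'c': 16 > 5: kept
  'b': 17 > 5: kept
  'e': 19 > 5: kept
  'd': 5 <= 5: removed
Therefore output = {'c': 16, 'b': 17, 'e': 19}.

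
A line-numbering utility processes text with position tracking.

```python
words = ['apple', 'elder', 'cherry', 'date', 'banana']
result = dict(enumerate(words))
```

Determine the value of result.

Step 1: enumerate pairs indices with words:
  0 -> 'apple'
  1 -> 'elder'
  2 -> 'cherry'
  3 -> 'date'
  4 -> 'banana'
Therefore result = {0: 'apple', 1: 'elder', 2: 'cherry', 3: 'date', 4: 'banana'}.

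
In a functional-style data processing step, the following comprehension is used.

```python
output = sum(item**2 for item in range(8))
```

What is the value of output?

Step 1: Compute item**2 for each item in range(8):
  item=0: 0**2 = 0
  item=1: 1**2 = 1
  item=2: 2**2 = 4
  item=3: 3**2 = 9
  item=4: 4**2 = 16
  item=5: 5**2 = 25
  item=6: 6**2 = 36
  item=7: 7**2 = 49
Step 2: sum = 0 + 1 + 4 + 9 + 16 + 25 + 36 + 49 = 140.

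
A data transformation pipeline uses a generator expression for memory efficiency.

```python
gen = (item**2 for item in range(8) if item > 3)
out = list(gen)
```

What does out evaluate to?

Step 1: For range(8), keep item > 3, then square:
  item=0: 0 <= 3, excluded
  item=1: 1 <= 3, excluded
  item=2: 2 <= 3, excluded
  item=3: 3 <= 3, excluded
  item=4: 4 > 3, yield 4**2 = 16
  item=5: 5 > 3, yield 5**2 = 25
  item=6: 6 > 3, yield 6**2 = 36
  item=7: 7 > 3, yield 7**2 = 49
Therefore out = [16, 25, 36, 49].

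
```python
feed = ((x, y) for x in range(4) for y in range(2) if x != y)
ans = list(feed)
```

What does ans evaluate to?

Step 1: Nested generator over range(4) x range(2) where x != y:
  (0, 0): excluded (x == y)
  (0, 1): included
  (1, 0): included
  (1, 1): excluded (x == y)
  (2, 0): included
  (2, 1): included
  (3, 0): included
  (3, 1): included
Therefore ans = [(0, 1), (1, 0), (2, 0), (2, 1), (3, 0), (3, 1)].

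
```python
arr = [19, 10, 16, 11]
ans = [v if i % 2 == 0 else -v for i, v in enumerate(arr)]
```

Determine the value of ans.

Step 1: For each (i, v), keep v if i is even, negate if odd:
  i=0 (even): keep 19
  i=1 (odd): negate to -10
  i=2 (even): keep 16
  i=3 (odd): negate to -11
Therefore ans = [19, -10, 16, -11].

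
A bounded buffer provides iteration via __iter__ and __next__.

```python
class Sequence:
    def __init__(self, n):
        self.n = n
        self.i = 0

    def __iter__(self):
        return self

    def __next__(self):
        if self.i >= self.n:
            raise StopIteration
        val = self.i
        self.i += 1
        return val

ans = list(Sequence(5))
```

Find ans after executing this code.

Step 1: Sequence(5) creates an iterator counting 0 to 4.
Step 2: list() consumes all values: [0, 1, 2, 3, 4].
Therefore ans = [0, 1, 2, 3, 4].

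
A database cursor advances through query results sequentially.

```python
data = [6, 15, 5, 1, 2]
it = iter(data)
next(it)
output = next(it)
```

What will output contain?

Step 1: Create iterator over [6, 15, 5, 1, 2].
Step 2: next() consumes 6.
Step 3: next() returns 15.
Therefore output = 15.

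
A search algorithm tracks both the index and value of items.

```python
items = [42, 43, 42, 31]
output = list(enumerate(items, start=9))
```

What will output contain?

Step 1: enumerate with start=9:
  (9, 42)
  (10, 43)
  (11, 42)
  (12, 31)
Therefore output = [(9, 42), (10, 43), (11, 42), (12, 31)].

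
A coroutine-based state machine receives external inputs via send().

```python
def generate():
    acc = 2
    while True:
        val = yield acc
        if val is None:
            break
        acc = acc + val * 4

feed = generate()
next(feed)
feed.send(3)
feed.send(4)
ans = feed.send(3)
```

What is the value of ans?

Step 1: next() -> yield acc=2.
Step 2: send(3) -> val=3, acc = 2 + 3*4 = 14, yield 14.
Step 3: send(4) -> val=4, acc = 14 + 4*4 = 30, yield 30.
Step 4: send(3) -> val=3, acc = 30 + 3*4 = 42, yield 42.
Therefore ans = 42.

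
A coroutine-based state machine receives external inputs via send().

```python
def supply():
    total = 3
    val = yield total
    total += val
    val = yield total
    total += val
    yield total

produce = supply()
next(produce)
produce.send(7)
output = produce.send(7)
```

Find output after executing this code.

Step 1: next() -> yield total=3.
Step 2: send(7) -> val=7, total = 3+7 = 10, yield 10.
Step 3: send(7) -> val=7, total = 10+7 = 17, yield 17.
Therefore output = 17.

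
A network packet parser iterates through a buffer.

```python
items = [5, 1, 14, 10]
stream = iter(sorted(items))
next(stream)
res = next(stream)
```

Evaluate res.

Step 1: sorted([5, 1, 14, 10]) = [1, 5, 10, 14].
Step 2: Create iterator and skip 1 elements.
Step 3: next() returns 5.
Therefore res = 5.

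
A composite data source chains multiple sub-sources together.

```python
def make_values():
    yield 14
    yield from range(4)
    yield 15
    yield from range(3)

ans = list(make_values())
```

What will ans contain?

Step 1: Trace yields in order:
  yield 14
  yield 0
  yield 1
  yield 2
  yield 3
  yield 15
  yield 0
  yield 1
  yield 2
Therefore ans = [14, 0, 1, 2, 3, 15, 0, 1, 2].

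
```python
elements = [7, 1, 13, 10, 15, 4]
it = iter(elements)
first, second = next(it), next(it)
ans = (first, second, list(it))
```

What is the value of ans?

Step 1: Create iterator over [7, 1, 13, 10, 15, 4].
Step 2: first = 7, second = 1.
Step 3: Remaining elements: [13, 10, 15, 4].
Therefore ans = (7, 1, [13, 10, 15, 4]).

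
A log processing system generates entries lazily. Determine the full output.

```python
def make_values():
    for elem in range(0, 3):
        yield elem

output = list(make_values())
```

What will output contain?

Step 1: The generator yields each value from range(0, 3).
Step 2: list() consumes all yields: [0, 1, 2].
Therefore output = [0, 1, 2].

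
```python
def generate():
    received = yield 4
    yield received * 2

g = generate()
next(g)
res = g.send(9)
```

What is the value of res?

Step 1: next(g) advances to first yield, producing 4.
Step 2: send(9) resumes, received = 9.
Step 3: yield received * 2 = 9 * 2 = 18.
Therefore res = 18.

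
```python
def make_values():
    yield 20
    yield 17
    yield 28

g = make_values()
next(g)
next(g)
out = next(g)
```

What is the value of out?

Step 1: make_values() creates a generator.
Step 2: next(g) yields 20 (consumed and discarded).
Step 3: next(g) yields 17 (consumed and discarded).
Step 4: next(g) yields 28, assigned to out.
Therefore out = 28.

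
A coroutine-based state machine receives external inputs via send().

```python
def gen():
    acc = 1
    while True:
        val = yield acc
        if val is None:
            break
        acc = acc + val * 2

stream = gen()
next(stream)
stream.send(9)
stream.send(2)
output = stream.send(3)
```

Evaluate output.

Step 1: next() -> yield acc=1.
Step 2: send(9) -> val=9, acc = 1 + 9*2 = 19, yield 19.
Step 3: send(2) -> val=2, acc = 19 + 2*2 = 23, yield 23.
Step 4: send(3) -> val=3, acc = 23 + 3*2 = 29, yield 29.
Therefore output = 29.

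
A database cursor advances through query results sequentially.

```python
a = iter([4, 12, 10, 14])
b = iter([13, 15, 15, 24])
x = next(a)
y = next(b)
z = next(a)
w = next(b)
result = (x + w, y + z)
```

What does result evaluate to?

Step 1: a iterates [4, 12, 10, 14], b iterates [13, 15, 15, 24].
Step 2: x = next(a) = 4, y = next(b) = 13.
Step 3: z = next(a) = 12, w = next(b) = 15.
Step 4: result = (4 + 15, 13 + 12) = (19, 25).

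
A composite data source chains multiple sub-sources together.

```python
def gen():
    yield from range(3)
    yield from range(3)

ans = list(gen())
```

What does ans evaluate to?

Step 1: Trace yields in order:
  yield 0
  yield 1
  yield 2
  yield 0
  yield 1
  yield 2
Therefore ans = [0, 1, 2, 0, 1, 2].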